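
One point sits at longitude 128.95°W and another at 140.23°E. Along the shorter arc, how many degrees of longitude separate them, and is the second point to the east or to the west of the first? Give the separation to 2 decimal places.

90.82° west

Raw difference: 140.23 − -128.95 = 269.18°.
Normalise into (−180°, 180°]: 269.18° − 360° = -90.82°.
Negative ⇒ the second point lies to the west; separation 90.82°.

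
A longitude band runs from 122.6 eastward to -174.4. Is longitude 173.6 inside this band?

Yes

Band width going east from +122.6° to -174.4°: ((-174.4 − 122.6) mod 360) = 63.0°.
Offset of +173.6° east of the west edge: ((173.6 − 122.6) mod 360) = 51.0°.
51.0° ≤ 63.0° ⇒ inside.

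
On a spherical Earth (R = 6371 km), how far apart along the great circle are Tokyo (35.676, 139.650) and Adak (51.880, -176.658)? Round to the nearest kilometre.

Δλ = -176.658 − 139.650 = -316.308°; wrapped into (−180°, 180°]: 43.692°.
Δφ = 51.880 − 35.676 = 16.204°.
a = sin²(Δφ/2) + cos φ₁ · cos φ₂ · sin²(Δλ/2) = 0.089299.
c = 2·atan2(√a, √(1−a)) = 0.60693 rad → d = 6371·c ≈ 3866.76 km.

3867 km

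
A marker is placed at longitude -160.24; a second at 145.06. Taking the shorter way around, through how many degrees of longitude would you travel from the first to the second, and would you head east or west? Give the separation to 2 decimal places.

54.70° west

Raw difference: 145.06 − -160.24 = 305.3°.
Normalise into (−180°, 180°]: 305.3° − 360° = -54.7°.
Negative ⇒ the second point lies to the west; separation 54.70°.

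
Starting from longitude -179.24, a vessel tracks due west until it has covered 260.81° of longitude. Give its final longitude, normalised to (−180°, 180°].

Start at -179.24°; shift −260.81° → -440.05°.
-440.05° lies outside (−180°, 180°]; add 360° → -80.05°.

-80.05°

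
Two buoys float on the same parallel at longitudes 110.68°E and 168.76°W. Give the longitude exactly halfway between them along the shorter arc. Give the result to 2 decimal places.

150.96°E

Signed shortest Δλ from +110.68° to -168.76° is +80.56°.
Midpoint longitude = +110.68° + (+80.56°)/2 = +110.68° + 40.28° = +150.96°.
(The naïve average (+110.68 + -168.76)/2 = -29.04° is on the wrong side of the globe.)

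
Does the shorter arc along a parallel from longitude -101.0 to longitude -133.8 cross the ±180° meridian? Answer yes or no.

No

Signed shortest Δλ = ((-133.8 − -101.0 + 180) mod 360) − 180 = -32.8°.
Going west by 32.8° from -101.0° reaches -133.8° without touching 180°.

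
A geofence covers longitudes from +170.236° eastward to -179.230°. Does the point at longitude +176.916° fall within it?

Band width going east from +170.236° to -179.230°: ((-179.230 − 170.236) mod 360) = 10.534°.
Offset of +176.916° east of the west edge: ((176.916 − 170.236) mod 360) = 6.680°.
6.680° ≤ 10.534° ⇒ inside.

Yes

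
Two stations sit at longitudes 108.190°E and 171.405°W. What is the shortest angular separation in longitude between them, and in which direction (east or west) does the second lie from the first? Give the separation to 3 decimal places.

80.405° east

Raw difference: -171.405 − 108.190 = -279.595°.
Normalise into (−180°, 180°]: -279.595° + 360° = 80.405°.
Positive ⇒ the second point lies to the east; separation 80.405°.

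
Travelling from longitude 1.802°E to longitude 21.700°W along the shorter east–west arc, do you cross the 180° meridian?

Signed shortest Δλ = ((-21.700 − 1.802 + 180) mod 360) − 180 = -23.502°.
Going west by 23.502° from +1.802° reaches -21.700° without touching 180°.

No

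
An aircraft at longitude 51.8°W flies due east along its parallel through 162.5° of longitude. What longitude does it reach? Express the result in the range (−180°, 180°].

Start at -51.8°; shift +162.5° → +110.7°.
+110.7° already lies in (−180°, 180°].

110.7°E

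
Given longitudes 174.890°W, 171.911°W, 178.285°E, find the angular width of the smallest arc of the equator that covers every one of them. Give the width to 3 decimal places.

9.804°

Sort the longitudes: -174.890°, -171.911°, +178.285°.
Eastward gaps between consecutive values (wrapping around): 2.979°, 350.196°, 6.825°.
Largest gap = 350.196° ⇒ minimal covering band is its complement: 360° − 350.196° = 9.804°.
Band runs from +178.285° eastward to -171.911°, crossing the antimeridian.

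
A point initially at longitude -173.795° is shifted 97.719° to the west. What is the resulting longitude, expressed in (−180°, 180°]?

Start at -173.795°; shift −97.719° → -271.514°.
-271.514° lies outside (−180°, 180°]; add 360° → +88.486°.

+88.486°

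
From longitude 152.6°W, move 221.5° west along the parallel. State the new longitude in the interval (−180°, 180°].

14.1°W

Start at -152.6°; shift −221.5° → -374.1°.
-374.1° lies outside (−180°, 180°]; add 360° → -14.1°.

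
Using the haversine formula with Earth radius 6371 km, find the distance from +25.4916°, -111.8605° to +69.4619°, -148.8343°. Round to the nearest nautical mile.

2942 nmi

Δλ = -148.8343 − -111.8605 = -36.9738°.
Δφ = 69.4619 − 25.4916 = 43.9703°.
a = sin²(Δφ/2) + cos φ₁ · cos φ₂ · sin²(Δλ/2) = 0.171990.
c = 2·atan2(√a, √(1−a)) = 0.85526 rad → d = 6371·c ≈ 5448.88 km ≈ 2942.16 nmi.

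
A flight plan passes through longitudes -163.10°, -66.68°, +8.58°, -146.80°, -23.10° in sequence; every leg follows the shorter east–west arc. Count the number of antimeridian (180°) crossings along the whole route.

Leg 1: -163.10° → -66.68°, shortest Δλ = 96.42° (east) — does not cross 180°.
Leg 2: -66.68° → +8.58°, shortest Δλ = 75.26° (east) — does not cross 180°.
Leg 3: +8.58° → -146.80°, shortest Δλ = -155.38° (west) — does not cross 180°.
Leg 4: -146.80° → -23.10°, shortest Δλ = 123.7° (east) — does not cross 180°.
Total crossings: 0.

0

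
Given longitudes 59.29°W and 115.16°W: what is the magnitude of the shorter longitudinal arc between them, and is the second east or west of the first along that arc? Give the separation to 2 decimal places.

55.87° west

Raw difference: -115.16 − -59.29 = -55.87°.
Normalise into (−180°, 180°]: -55.87° stays -55.87°.
Negative ⇒ the second point lies to the west; separation 55.87°.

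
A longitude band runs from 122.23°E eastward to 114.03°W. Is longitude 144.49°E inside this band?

Band width going east from +122.23° to -114.03°: ((-114.03 − 122.23) mod 360) = 123.74°.
Offset of +144.49° east of the west edge: ((144.49 − 122.23) mod 360) = 22.26°.
22.26° ≤ 123.74° ⇒ inside.

Yes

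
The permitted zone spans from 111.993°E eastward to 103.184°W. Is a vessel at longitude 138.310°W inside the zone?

Band width going east from +111.993° to -103.184°: ((-103.184 − 111.993) mod 360) = 144.823°.
Offset of -138.310° east of the west edge: ((-138.310 − 111.993) mod 360) = 109.697°.
109.697° ≤ 144.823° ⇒ inside.

Yes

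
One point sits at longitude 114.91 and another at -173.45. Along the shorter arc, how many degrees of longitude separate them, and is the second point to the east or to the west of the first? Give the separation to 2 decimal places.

71.64° east

Raw difference: -173.45 − 114.91 = -288.36°.
Normalise into (−180°, 180°]: -288.36° + 360° = 71.64°.
Positive ⇒ the second point lies to the east; separation 71.64°.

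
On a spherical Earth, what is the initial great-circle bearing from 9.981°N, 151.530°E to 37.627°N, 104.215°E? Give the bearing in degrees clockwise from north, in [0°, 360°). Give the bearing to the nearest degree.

Δλ = 104.215 − 151.530 = -47.315°.
θ = atan2( sin Δλ · cos φ₂ , cos φ₁ · sin φ₂ − sin φ₁ · cos φ₂ · cos Δλ )
  = atan2(-0.58219, 0.50821) = -48.881° → normalised to [0°, 360°): 311.119°.

311°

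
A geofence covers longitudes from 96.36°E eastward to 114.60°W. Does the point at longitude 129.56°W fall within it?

Yes

Band width going east from +96.36° to -114.60°: ((-114.60 − 96.36) mod 360) = 149.04°.
Offset of -129.56° east of the west edge: ((-129.56 − 96.36) mod 360) = 134.08°.
134.08° ≤ 149.04° ⇒ inside.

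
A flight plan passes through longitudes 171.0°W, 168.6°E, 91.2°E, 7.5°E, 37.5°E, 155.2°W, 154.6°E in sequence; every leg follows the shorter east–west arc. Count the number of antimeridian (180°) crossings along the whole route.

Leg 1: -171.0° → +168.6°, shortest Δλ = -20.4° (west) — crosses 180°.
Leg 2: +168.6° → +91.2°, shortest Δλ = -77.4° (west) — does not cross 180°.
Leg 3: +91.2° → +7.5°, shortest Δλ = -83.7° (west) — does not cross 180°.
Leg 4: +7.5° → +37.5°, shortest Δλ = 30.0° (east) — does not cross 180°.
Leg 5: +37.5° → -155.2°, shortest Δλ = 167.3° (east) — crosses 180°.
Leg 6: -155.2° → +154.6°, shortest Δλ = -50.2° (west) — crosses 180°.
Total crossings: 3.

3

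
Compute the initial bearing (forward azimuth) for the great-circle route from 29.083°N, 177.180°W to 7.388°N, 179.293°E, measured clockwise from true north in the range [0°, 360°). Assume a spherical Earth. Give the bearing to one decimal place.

189.4°

Δλ = 179.293 − -177.180 = 356.473°; wrapped into (−180°, 180°]: -3.527°.
θ = atan2( sin Δλ · cos φ₂ , cos φ₁ · sin φ₂ − sin φ₁ · cos φ₂ · cos Δλ )
  = atan2(-0.06101, -0.36875) = -170.606° → normalised to [0°, 360°): 189.394°.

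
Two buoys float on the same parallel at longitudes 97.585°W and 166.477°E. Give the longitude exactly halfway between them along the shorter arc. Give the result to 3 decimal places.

145.554°W

Signed shortest Δλ from -97.585° to +166.477° is -95.938°.
Midpoint longitude = -97.585° + (-95.938°)/2 = -97.585° − 47.969° = -145.554°.
(The naïve average (-97.585 + +166.477)/2 = 34.446° is on the wrong side of the globe.)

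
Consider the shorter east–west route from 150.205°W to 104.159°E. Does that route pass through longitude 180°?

Yes

Naïve |104.159 − -150.205| = 254.364° > 180°, so the shorter arc goes the other way round — across 180°.
Signed shortest Δλ = ((104.159 − -150.205 + 180) mod 360) − 180 = -105.636°.
Going west by 105.636° from -150.205° passes through 180° before reaching +104.159°.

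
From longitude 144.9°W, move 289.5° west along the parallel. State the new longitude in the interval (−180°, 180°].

Start at -144.9°; shift −289.5° → -434.4°.
-434.4° lies outside (−180°, 180°]; add 360° → -74.4°.

74.4°W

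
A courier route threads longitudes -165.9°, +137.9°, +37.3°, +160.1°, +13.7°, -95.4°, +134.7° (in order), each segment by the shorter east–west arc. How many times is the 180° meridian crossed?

2

Leg 1: -165.9° → +137.9°, shortest Δλ = -56.2° (west) — crosses 180°.
Leg 2: +137.9° → +37.3°, shortest Δλ = -100.6° (west) — does not cross 180°.
Leg 3: +37.3° → +160.1°, shortest Δλ = 122.8° (east) — does not cross 180°.
Leg 4: +160.1° → +13.7°, shortest Δλ = -146.4° (west) — does not cross 180°.
Leg 5: +13.7° → -95.4°, shortest Δλ = -109.1° (west) — does not cross 180°.
Leg 6: -95.4° → +134.7°, shortest Δλ = -129.9° (west) — crosses 180°.
Total crossings: 2.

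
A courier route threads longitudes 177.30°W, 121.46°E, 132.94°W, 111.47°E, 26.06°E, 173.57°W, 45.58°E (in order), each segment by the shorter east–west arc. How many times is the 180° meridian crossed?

Leg 1: -177.30° → +121.46°, shortest Δλ = -61.24° (west) — crosses 180°.
Leg 2: +121.46° → -132.94°, shortest Δλ = 105.6° (east) — crosses 180°.
Leg 3: -132.94° → +111.47°, shortest Δλ = -115.59° (west) — crosses 180°.
Leg 4: +111.47° → +26.06°, shortest Δλ = -85.41° (west) — does not cross 180°.
Leg 5: +26.06° → -173.57°, shortest Δλ = 160.37° (east) — crosses 180°.
Leg 6: -173.57° → +45.58°, shortest Δλ = -140.85° (west) — crosses 180°.
Total crossings: 5.

5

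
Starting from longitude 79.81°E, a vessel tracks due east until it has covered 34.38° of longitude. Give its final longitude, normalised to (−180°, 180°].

114.19°E

Start at +79.81°; shift +34.38° → +114.19°.
+114.19° already lies in (−180°, 180°].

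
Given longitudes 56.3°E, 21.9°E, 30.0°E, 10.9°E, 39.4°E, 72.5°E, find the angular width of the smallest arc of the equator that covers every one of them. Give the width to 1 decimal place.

61.6°

Sort the longitudes: +10.9°, +21.9°, +30.0°, +39.4°, +56.3°, +72.5°.
Eastward gaps between consecutive values (wrapping around): 11.0°, 8.1°, 9.4°, 16.9°, 16.2°, 298.4°.
Largest gap = 298.4° ⇒ minimal covering band is its complement: 360° − 298.4° = 61.6°.
Band runs from +10.9° eastward to +72.5°.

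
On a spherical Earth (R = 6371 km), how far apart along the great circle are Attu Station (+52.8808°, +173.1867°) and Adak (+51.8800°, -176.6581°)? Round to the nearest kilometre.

698 km

Δλ = -176.6581 − 173.1867 = -349.8448°; wrapped into (−180°, 180°]: 10.1552°.
Δφ = 51.8800 − 52.8808 = -1.0008°.
a = sin²(Δφ/2) + cos φ₁ · cos φ₂ · sin²(Δλ/2) = 0.002994.
c = 2·atan2(√a, √(1−a)) = 0.10950 rad → d = 6371·c ≈ 697.60 km.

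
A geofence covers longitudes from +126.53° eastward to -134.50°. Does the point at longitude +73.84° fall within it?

Band width going east from +126.53° to -134.50°: ((-134.50 − 126.53) mod 360) = 98.97°.
Offset of +73.84° east of the west edge: ((73.84 − 126.53) mod 360) = 307.31°.
307.31° > 98.97° ⇒ outside.

No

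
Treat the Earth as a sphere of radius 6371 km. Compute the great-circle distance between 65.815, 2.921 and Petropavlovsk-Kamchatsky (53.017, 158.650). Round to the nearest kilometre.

Δλ = 158.650 − 2.921 = 155.729°.
Δφ = 53.017 − 65.815 = -12.798°.
a = sin²(Δφ/2) + cos φ₁ · cos φ₂ · sin²(Δλ/2) = 0.247986.
c = 2·atan2(√a, √(1−a)) = 1.04254 rad → d = 6371·c ≈ 6642.03 km.

6642 km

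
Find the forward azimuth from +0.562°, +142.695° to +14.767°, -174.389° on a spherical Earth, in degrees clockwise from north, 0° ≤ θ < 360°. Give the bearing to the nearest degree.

69°

Δλ = -174.389 − 142.695 = -317.084°; wrapped into (−180°, 180°]: 42.916°.
θ = atan2( sin Δλ · cos φ₂ , cos φ₁ · sin φ₂ − sin φ₁ · cos φ₂ · cos Δλ )
  = atan2(0.65843, 0.24793) = 69.366° → normalised to [0°, 360°): 69.366°.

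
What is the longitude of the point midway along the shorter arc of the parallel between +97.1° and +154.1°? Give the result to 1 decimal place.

Signed shortest Δλ from +97.1° to +154.1° is +57.0°.
Midpoint longitude = +97.1° + (+57.0°)/2 = +97.1° + 28.5° = +125.6°.

+125.6°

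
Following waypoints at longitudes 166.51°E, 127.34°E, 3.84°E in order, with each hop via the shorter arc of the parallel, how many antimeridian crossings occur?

0

Leg 1: +166.51° → +127.34°, shortest Δλ = -39.17° (west) — does not cross 180°.
Leg 2: +127.34° → +3.84°, shortest Δλ = -123.5° (west) — does not cross 180°.
Total crossings: 0.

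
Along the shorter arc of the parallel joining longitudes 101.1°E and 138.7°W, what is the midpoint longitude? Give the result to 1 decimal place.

Signed shortest Δλ from +101.1° to -138.7° is +120.2°.
Midpoint longitude = +101.1° + (+120.2°)/2 = +101.1° + 60.1° = +161.2°.
(The naïve average (+101.1 + -138.7)/2 = -18.8° is on the wrong side of the globe.)

161.2°E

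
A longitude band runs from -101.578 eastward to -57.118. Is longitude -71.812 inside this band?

Band width going east from -101.578° to -57.118°: ((-57.118 − -101.578) mod 360) = 44.460°.
Offset of -71.812° east of the west edge: ((-71.812 − -101.578) mod 360) = 29.766°.
29.766° ≤ 44.460° ⇒ inside.

Yes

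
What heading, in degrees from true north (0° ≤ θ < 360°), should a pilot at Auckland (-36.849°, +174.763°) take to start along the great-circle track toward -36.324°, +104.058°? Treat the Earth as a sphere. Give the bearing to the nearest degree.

248°

Δλ = 104.058 − 174.763 = -70.705°.
θ = atan2( sin Δλ · cos φ₂ , cos φ₁ · sin φ₂ − sin φ₁ · cos φ₂ · cos Δλ )
  = atan2(-0.76043, -0.31435) = -112.460° → normalised to [0°, 360°): 247.540°.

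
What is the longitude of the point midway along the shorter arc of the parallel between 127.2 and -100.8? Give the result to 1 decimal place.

Signed shortest Δλ from +127.2° to -100.8° is +132.0°.
Midpoint longitude = +127.2° + (+132.0°)/2 = +127.2° + 66.0° = +193.2°.
Normalise into (−180°, 180°]: -166.8°.
(The naïve average (+127.2 + -100.8)/2 = 13.2° is on the wrong side of the globe.)

-166.8°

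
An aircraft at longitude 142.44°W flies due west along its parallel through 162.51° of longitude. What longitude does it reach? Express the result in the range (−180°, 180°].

55.05°E

Start at -142.44°; shift −162.51° → -304.95°.
-304.95° lies outside (−180°, 180°]; add 360° → +55.05°.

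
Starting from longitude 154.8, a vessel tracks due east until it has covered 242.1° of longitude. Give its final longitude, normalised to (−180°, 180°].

Start at +154.8°; shift +242.1° → +396.9°.
+396.9° lies outside (−180°, 180°]; subtract 360° → +36.9°.

+36.9°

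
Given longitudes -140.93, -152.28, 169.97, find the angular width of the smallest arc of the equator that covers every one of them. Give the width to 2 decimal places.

Sort the longitudes: -152.28°, -140.93°, +169.97°.
Eastward gaps between consecutive values (wrapping around): 11.35°, 310.90°, 37.75°.
Largest gap = 310.90° ⇒ minimal covering band is its complement: 360° − 310.90° = 49.10°.
Band runs from +169.97° eastward to -140.93°, crossing the antimeridian.

49.10°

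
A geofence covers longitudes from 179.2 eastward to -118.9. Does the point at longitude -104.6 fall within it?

No

Band width going east from +179.2° to -118.9°: ((-118.9 − 179.2) mod 360) = 61.9°.
Offset of -104.6° east of the west edge: ((-104.6 − 179.2) mod 360) = 76.2°.
76.2° > 61.9° ⇒ outside.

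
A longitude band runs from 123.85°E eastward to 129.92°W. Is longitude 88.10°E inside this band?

Band width going east from +123.85° to -129.92°: ((-129.92 − 123.85) mod 360) = 106.23°.
Offset of +88.10° east of the west edge: ((88.10 − 123.85) mod 360) = 324.25°.
324.25° > 106.23° ⇒ outside.

No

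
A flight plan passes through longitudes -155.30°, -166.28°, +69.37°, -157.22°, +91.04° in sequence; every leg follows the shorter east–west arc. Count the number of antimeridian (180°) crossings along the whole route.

3

Leg 1: -155.30° → -166.28°, shortest Δλ = -10.98° (west) — does not cross 180°.
Leg 2: -166.28° → +69.37°, shortest Δλ = -124.35° (west) — crosses 180°.
Leg 3: +69.37° → -157.22°, shortest Δλ = 133.41° (east) — crosses 180°.
Leg 4: -157.22° → +91.04°, shortest Δλ = -111.74° (west) — crosses 180°.
Total crossings: 3.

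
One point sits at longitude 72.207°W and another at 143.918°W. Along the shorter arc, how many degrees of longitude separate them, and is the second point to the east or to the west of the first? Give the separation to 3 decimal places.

Raw difference: -143.918 − -72.207 = -71.711°.
Normalise into (−180°, 180°]: -71.711° stays -71.711°.
Negative ⇒ the second point lies to the west; separation 71.711°.

71.711° west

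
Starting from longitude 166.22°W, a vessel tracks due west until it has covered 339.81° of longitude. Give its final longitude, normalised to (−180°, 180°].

146.03°W

Start at -166.22°; shift −339.81° → -506.03°.
-506.03° lies outside (−180°, 180°]; add 360° → -146.03°.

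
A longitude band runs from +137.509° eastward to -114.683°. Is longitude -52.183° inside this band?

Band width going east from +137.509° to -114.683°: ((-114.683 − 137.509) mod 360) = 107.808°.
Offset of -52.183° east of the west edge: ((-52.183 − 137.509) mod 360) = 170.308°.
170.308° > 107.808° ⇒ outside.

No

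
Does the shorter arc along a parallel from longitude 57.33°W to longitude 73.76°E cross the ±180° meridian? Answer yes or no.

No

Signed shortest Δλ = ((73.76 − -57.33 + 180) mod 360) − 180 = 131.09°.
Going east by 131.09° from -57.33° reaches +73.76° without touching 180°.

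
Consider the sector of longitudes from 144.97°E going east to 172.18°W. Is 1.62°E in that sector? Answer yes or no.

Band width going east from +144.97° to -172.18°: ((-172.18 − 144.97) mod 360) = 42.85°.
Offset of +1.62° east of the west edge: ((1.62 − 144.97) mod 360) = 216.65°.
216.65° > 42.85° ⇒ outside.

No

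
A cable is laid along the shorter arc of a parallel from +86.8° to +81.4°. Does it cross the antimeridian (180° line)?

No

Signed shortest Δλ = ((81.4 − 86.8 + 180) mod 360) − 180 = -5.4°.
Going west by 5.4° from +86.8° reaches +81.4° without touching 180°.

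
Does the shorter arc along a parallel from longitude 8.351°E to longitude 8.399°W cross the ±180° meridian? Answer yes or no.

Signed shortest Δλ = ((-8.399 − 8.351 + 180) mod 360) − 180 = -16.75°.
Going west by 16.75° from +8.351° reaches -8.399° without touching 180°.

No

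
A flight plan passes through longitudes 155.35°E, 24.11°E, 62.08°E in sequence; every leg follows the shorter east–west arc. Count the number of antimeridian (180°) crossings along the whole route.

Leg 1: +155.35° → +24.11°, shortest Δλ = -131.24° (west) — does not cross 180°.
Leg 2: +24.11° → +62.08°, shortest Δλ = 37.97° (east) — does not cross 180°.
Total crossings: 0.

0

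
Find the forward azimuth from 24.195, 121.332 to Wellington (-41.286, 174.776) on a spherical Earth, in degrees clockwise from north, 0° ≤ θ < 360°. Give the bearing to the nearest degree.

Δλ = 174.776 − 121.332 = 53.444°.
θ = atan2( sin Δλ · cos φ₂ , cos φ₁ · sin φ₂ − sin φ₁ · cos φ₂ · cos Δλ )
  = atan2(0.60360, -0.78528) = 142.453° → normalised to [0°, 360°): 142.453°.

142°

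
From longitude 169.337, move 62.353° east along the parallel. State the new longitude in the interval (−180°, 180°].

-128.310°

Start at +169.337°; shift +62.353° → +231.690°.
+231.690° lies outside (−180°, 180°]; subtract 360° → -128.310°.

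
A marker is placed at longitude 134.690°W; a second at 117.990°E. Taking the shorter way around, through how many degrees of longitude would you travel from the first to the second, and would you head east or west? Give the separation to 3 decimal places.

107.320° west

Raw difference: 117.990 − -134.690 = 252.68°.
Normalise into (−180°, 180°]: 252.68° − 360° = -107.32°.
Negative ⇒ the second point lies to the west; separation 107.320°.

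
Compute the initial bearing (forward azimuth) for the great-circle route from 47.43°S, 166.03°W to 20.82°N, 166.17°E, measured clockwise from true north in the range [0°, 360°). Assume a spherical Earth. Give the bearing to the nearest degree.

333°

Δλ = 166.17 − -166.03 = 332.20°; wrapped into (−180°, 180°]: -27.80°.
θ = atan2( sin Δλ · cos φ₂ , cos φ₁ · sin φ₂ − sin φ₁ · cos φ₂ · cos Δλ )
  = atan2(-0.43593, 0.84936) = -27.169° → normalised to [0°, 360°): 332.831°.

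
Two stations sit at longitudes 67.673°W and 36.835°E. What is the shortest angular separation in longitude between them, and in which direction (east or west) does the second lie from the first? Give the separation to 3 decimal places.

104.508° east

Raw difference: 36.835 − -67.673 = 104.508°.
Normalise into (−180°, 180°]: 104.508° stays 104.508°.
Positive ⇒ the second point lies to the east; separation 104.508°.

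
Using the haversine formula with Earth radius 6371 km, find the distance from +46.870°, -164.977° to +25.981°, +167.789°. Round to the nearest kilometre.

3334 km

Δλ = 167.789 − -164.977 = 332.766°; wrapped into (−180°, 180°]: -27.234°.
Δφ = 25.981 − 46.870 = -20.889°.
a = sin²(Δφ/2) + cos φ₁ · cos φ₂ · sin²(Δλ/2) = 0.066927.
c = 2·atan2(√a, √(1−a)) = 0.52336 rad → d = 6371·c ≈ 3334.32 km.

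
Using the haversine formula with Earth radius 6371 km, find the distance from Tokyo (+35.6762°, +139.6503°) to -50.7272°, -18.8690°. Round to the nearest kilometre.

Δλ = -18.8690 − 139.6503 = -158.5193°.
Δφ = -50.7272 − 35.6762 = -86.4034°.
a = sin²(Δφ/2) + cos φ₁ · cos φ₂ · sin²(Δλ/2) = 0.964989.
c = 2·atan2(√a, √(1−a)) = 2.76515 rad → d = 6371·c ≈ 17616.77 km.

17617 km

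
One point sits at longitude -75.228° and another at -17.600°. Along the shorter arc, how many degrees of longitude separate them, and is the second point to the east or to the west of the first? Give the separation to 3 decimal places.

57.628° east

Raw difference: -17.600 − -75.228 = 57.628°.
Normalise into (−180°, 180°]: 57.628° stays 57.628°.
Positive ⇒ the second point lies to the east; separation 57.628°.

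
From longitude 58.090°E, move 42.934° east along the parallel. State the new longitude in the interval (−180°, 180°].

Start at +58.090°; shift +42.934° → +101.024°.
+101.024° already lies in (−180°, 180°].

101.024°E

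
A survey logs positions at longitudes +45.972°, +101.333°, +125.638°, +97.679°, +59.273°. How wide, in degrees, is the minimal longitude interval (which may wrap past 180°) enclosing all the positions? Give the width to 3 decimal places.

Sort the longitudes: +45.972°, +59.273°, +97.679°, +101.333°, +125.638°.
Eastward gaps between consecutive values (wrapping around): 13.301°, 38.406°, 3.654°, 24.305°, 280.334°.
Largest gap = 280.334° ⇒ minimal covering band is its complement: 360° − 280.334° = 79.666°.
Band runs from +45.972° eastward to +125.638°.

79.666°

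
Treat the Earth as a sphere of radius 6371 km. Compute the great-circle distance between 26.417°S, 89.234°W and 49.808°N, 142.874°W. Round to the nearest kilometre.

Δλ = -142.874 − -89.234 = -53.640°.
Δφ = 49.808 − -26.417 = 76.225°.
a = sin²(Δφ/2) + cos φ₁ · cos φ₂ · sin²(Δλ/2) = 0.498602.
c = 2·atan2(√a, √(1−a)) = 1.56800 rad → d = 6371·c ≈ 9989.73 km.

9990 km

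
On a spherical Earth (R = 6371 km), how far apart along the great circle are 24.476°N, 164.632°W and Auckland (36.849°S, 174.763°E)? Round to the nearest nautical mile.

3862 nmi

Δλ = 174.763 − -164.632 = 339.395°; wrapped into (−180°, 180°]: -20.605°.
Δφ = -36.849 − 24.476 = -61.325°.
a = sin²(Δφ/2) + cos φ₁ · cos φ₂ · sin²(Δλ/2) = 0.283375.
c = 2·atan2(√a, √(1−a)) = 1.12270 rad → d = 6371·c ≈ 7152.73 km ≈ 3862.16 nmi.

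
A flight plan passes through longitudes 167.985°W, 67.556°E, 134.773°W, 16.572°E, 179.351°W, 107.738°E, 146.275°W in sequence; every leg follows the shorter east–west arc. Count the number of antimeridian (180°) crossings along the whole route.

Leg 1: -167.985° → +67.556°, shortest Δλ = -124.459° (west) — crosses 180°.
Leg 2: +67.556° → -134.773°, shortest Δλ = 157.671° (east) — crosses 180°.
Leg 3: -134.773° → +16.572°, shortest Δλ = 151.345° (east) — does not cross 180°.
Leg 4: +16.572° → -179.351°, shortest Δλ = 164.077° (east) — crosses 180°.
Leg 5: -179.351° → +107.738°, shortest Δλ = -72.911° (west) — crosses 180°.
Leg 6: +107.738° → -146.275°, shortest Δλ = 105.987° (east) — crosses 180°.
Total crossings: 5.

5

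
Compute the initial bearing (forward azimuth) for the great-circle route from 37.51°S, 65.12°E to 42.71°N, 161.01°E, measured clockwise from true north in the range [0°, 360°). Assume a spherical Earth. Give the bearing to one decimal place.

56.0°

Δλ = 161.01 − 65.12 = 95.89°.
θ = atan2( sin Δλ · cos φ₂ , cos φ₁ · sin φ₂ − sin φ₁ · cos φ₂ · cos Δλ )
  = atan2(0.73092, 0.49214) = 56.047° → normalised to [0°, 360°): 56.047°.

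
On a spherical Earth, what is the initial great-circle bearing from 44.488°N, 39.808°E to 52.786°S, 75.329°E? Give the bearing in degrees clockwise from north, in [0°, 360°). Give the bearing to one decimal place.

Δλ = 75.329 − 39.808 = 35.521°.
θ = atan2( sin Δλ · cos φ₂ , cos φ₁ · sin φ₂ − sin φ₁ · cos φ₂ · cos Δλ )
  = atan2(0.35139, -0.91308) = 158.952° → normalised to [0°, 360°): 158.952°.

159.0°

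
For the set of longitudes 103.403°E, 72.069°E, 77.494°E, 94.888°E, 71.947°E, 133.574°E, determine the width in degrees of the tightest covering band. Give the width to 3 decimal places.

Sort the longitudes: +71.947°, +72.069°, +77.494°, +94.888°, +103.403°, +133.574°.
Eastward gaps between consecutive values (wrapping around): 0.122°, 5.425°, 17.394°, 8.515°, 30.171°, 298.373°.
Largest gap = 298.373° ⇒ minimal covering band is its complement: 360° − 298.373° = 61.627°.
Band runs from +71.947° eastward to +133.574°.

61.627°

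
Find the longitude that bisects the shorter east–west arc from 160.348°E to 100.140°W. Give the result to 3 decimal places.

149.896°W

Signed shortest Δλ from +160.348° to -100.140° is +99.512°.
Midpoint longitude = +160.348° + (+99.512°)/2 = +160.348° + 49.756° = +210.104°.
Normalise into (−180°, 180°]: -149.896°.
(The naïve average (+160.348 + -100.140)/2 = 30.104° is on the wrong side of the globe.)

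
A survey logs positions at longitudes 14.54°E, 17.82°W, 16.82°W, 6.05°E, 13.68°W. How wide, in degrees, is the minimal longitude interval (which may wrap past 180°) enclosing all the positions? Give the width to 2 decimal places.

32.36°

Sort the longitudes: -17.82°, -16.82°, -13.68°, +6.05°, +14.54°.
Eastward gaps between consecutive values (wrapping around): 1.00°, 3.14°, 19.73°, 8.49°, 327.64°.
Largest gap = 327.64° ⇒ minimal covering band is its complement: 360° − 327.64° = 32.36°.
Band runs from -17.82° eastward to +14.54°.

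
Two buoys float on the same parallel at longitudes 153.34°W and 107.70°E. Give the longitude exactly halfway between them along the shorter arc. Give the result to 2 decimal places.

Signed shortest Δλ from -153.34° to +107.70° is -98.96°.
Midpoint longitude = -153.34° + (-98.96°)/2 = -153.34° − 49.48° = -202.82°.
Normalise into (−180°, 180°]: +157.18°.
(The naïve average (-153.34 + +107.70)/2 = -22.82° is on the wrong side of the globe.)

157.18°E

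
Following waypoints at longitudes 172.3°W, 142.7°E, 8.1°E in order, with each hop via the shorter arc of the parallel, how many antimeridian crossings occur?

1

Leg 1: -172.3° → +142.7°, shortest Δλ = -45.0° (west) — crosses 180°.
Leg 2: +142.7° → +8.1°, shortest Δλ = -134.6° (west) — does not cross 180°.
Total crossings: 1.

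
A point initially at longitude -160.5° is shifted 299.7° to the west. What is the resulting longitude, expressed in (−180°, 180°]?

Start at -160.5°; shift −299.7° → -460.2°.
-460.2° lies outside (−180°, 180°]; add 360° → -100.2°.

-100.2°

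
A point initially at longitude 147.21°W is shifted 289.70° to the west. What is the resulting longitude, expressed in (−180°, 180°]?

76.91°W

Start at -147.21°; shift −289.70° → -436.91°.
-436.91° lies outside (−180°, 180°]; add 360° → -76.91°.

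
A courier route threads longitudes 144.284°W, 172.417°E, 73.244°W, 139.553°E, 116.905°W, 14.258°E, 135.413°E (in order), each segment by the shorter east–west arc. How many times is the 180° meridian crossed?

4

Leg 1: -144.284° → +172.417°, shortest Δλ = -43.299° (west) — crosses 180°.
Leg 2: +172.417° → -73.244°, shortest Δλ = 114.339° (east) — crosses 180°.
Leg 3: -73.244° → +139.553°, shortest Δλ = -147.203° (west) — crosses 180°.
Leg 4: +139.553° → -116.905°, shortest Δλ = 103.542° (east) — crosses 180°.
Leg 5: -116.905° → +14.258°, shortest Δλ = 131.163° (east) — does not cross 180°.
Leg 6: +14.258° → +135.413°, shortest Δλ = 121.155° (east) — does not cross 180°.
Total crossings: 4.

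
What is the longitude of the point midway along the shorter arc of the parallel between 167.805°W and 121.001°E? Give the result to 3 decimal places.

Signed shortest Δλ from -167.805° to +121.001° is -71.194°.
Midpoint longitude = -167.805° + (-71.194°)/2 = -167.805° − 35.597° = -203.402°.
Normalise into (−180°, 180°]: +156.598°.
(The naïve average (-167.805 + +121.001)/2 = -23.402° is on the wrong side of the globe.)

156.598°E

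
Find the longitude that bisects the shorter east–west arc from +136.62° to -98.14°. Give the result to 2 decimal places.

-160.76°

Signed shortest Δλ from +136.62° to -98.14° is +125.24°.
Midpoint longitude = +136.62° + (+125.24°)/2 = +136.62° + 62.62° = +199.24°.
Normalise into (−180°, 180°]: -160.76°.
(The naïve average (+136.62 + -98.14)/2 = 19.24° is on the wrong side of the globe.)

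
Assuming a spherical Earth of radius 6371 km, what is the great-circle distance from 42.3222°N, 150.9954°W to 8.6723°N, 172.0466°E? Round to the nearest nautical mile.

Δλ = 172.0466 − -150.9954 = 323.0420°; wrapped into (−180°, 180°]: -36.9580°.
Δφ = 8.6723 − 42.3222 = -33.6499°.
a = sin²(Δφ/2) + cos φ₁ · cos φ₂ · sin²(Δλ/2) = 0.157210.
c = 2·atan2(√a, √(1−a)) = 0.81540 rad → d = 6371·c ≈ 5194.88 km ≈ 2805.01 nmi.

2805 nmi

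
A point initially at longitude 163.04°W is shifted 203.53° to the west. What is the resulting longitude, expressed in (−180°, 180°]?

6.57°W

Start at -163.04°; shift −203.53° → -366.57°.
-366.57° lies outside (−180°, 180°]; add 360° → -6.57°.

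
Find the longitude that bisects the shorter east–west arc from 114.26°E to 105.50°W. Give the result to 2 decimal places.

Signed shortest Δλ from +114.26° to -105.50° is +140.24°.
Midpoint longitude = +114.26° + (+140.24°)/2 = +114.26° + 70.12° = +184.38°.
Normalise into (−180°, 180°]: -175.62°.
(The naïve average (+114.26 + -105.50)/2 = 4.38° is on the wrong side of the globe.)

175.62°W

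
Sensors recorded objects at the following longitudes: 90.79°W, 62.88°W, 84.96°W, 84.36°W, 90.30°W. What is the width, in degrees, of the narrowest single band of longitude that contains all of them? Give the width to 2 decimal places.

27.91°

Sort the longitudes: -90.79°, -90.30°, -84.96°, -84.36°, -62.88°.
Eastward gaps between consecutive values (wrapping around): 0.49°, 5.34°, 0.60°, 21.48°, 332.09°.
Largest gap = 332.09° ⇒ minimal covering band is its complement: 360° − 332.09° = 27.91°.
Band runs from -90.79° eastward to -62.88°.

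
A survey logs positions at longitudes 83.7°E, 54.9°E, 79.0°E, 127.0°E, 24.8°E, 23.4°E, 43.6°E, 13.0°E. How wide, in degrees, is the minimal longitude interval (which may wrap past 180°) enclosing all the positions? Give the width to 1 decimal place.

Sort the longitudes: +13.0°, +23.4°, +24.8°, +43.6°, +54.9°, +79.0°, +83.7°, +127.0°.
Eastward gaps between consecutive values (wrapping around): 10.4°, 1.4°, 18.8°, 11.3°, 24.1°, 4.7°, 43.3°, 246.0°.
Largest gap = 246.0° ⇒ minimal covering band is its complement: 360° − 246.0° = 114.0°.
Band runs from +13.0° eastward to +127.0°.

114.0°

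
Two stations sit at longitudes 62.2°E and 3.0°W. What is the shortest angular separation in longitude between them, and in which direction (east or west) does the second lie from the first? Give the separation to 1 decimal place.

Raw difference: -3.0 − 62.2 = -65.2°.
Normalise into (−180°, 180°]: -65.2° stays -65.2°.
Negative ⇒ the second point lies to the west; separation 65.2°.

65.2° west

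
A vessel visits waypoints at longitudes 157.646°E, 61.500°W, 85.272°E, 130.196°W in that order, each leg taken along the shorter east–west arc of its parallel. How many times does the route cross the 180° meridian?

2

Leg 1: +157.646° → -61.500°, shortest Δλ = 140.854° (east) — crosses 180°.
Leg 2: -61.500° → +85.272°, shortest Δλ = 146.772° (east) — does not cross 180°.
Leg 3: +85.272° → -130.196°, shortest Δλ = 144.532° (east) — crosses 180°.
Total crossings: 2.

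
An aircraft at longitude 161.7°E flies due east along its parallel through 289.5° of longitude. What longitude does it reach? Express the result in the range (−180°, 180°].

Start at +161.7°; shift +289.5° → +451.2°.
+451.2° lies outside (−180°, 180°]; subtract 360° → +91.2°.

91.2°E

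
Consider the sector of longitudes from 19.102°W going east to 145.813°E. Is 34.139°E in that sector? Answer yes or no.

Band width going east from -19.102° to +145.813°: ((145.813 − -19.102) mod 360) = 164.915°.
Offset of +34.139° east of the west edge: ((34.139 − -19.102) mod 360) = 53.241°.
53.241° ≤ 164.915° ⇒ inside.

Yes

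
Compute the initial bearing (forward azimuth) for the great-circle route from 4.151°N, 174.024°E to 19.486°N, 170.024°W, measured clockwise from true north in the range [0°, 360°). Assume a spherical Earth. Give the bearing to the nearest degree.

44°

Δλ = -170.024 − 174.024 = -344.048°; wrapped into (−180°, 180°]: 15.952°.
θ = atan2( sin Δλ · cos φ₂ , cos φ₁ · sin φ₂ − sin φ₁ · cos φ₂ · cos Δλ )
  = atan2(0.25909, 0.26709) = 44.129° → normalised to [0°, 360°): 44.129°.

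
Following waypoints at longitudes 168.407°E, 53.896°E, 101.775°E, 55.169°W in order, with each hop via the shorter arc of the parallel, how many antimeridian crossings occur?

0

Leg 1: +168.407° → +53.896°, shortest Δλ = -114.511° (west) — does not cross 180°.
Leg 2: +53.896° → +101.775°, shortest Δλ = 47.879° (east) — does not cross 180°.
Leg 3: +101.775° → -55.169°, shortest Δλ = -156.944° (west) — does not cross 180°.
Total crossings: 0.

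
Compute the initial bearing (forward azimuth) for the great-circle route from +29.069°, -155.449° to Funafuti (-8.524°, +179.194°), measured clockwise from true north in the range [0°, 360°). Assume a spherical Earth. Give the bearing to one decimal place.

216.9°

Δλ = 179.194 − -155.449 = 334.643°; wrapped into (−180°, 180°]: -25.357°.
θ = atan2( sin Δλ · cos φ₂ , cos φ₁ · sin φ₂ − sin φ₁ · cos φ₂ · cos Δλ )
  = atan2(-0.42353, -0.56376) = -143.084° → normalised to [0°, 360°): 216.916°.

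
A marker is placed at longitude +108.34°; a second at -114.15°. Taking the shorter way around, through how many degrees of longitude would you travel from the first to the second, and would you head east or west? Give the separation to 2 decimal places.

Raw difference: -114.15 − 108.34 = -222.49°.
Normalise into (−180°, 180°]: -222.49° + 360° = 137.51°.
Positive ⇒ the second point lies to the east; separation 137.51°.

137.51° east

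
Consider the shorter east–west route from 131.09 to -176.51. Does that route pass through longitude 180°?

Yes

Naïve |-176.51 − 131.09| = 307.6° > 180°, so the shorter arc goes the other way round — across 180°.
Signed shortest Δλ = ((-176.51 − 131.09 + 180) mod 360) − 180 = 52.4°.
Going east by 52.4° from +131.09° passes through 180° before reaching -176.51°.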